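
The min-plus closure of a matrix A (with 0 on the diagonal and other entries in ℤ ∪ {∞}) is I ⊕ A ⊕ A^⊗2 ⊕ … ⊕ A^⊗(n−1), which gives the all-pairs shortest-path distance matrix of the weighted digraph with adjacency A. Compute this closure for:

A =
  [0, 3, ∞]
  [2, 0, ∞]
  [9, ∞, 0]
Closure =
  [0, 3, ∞]
  [2, 0, ∞]
  [9, 12, 0]

This is the Floyd-Warshall all-pairs shortest-path computation. For each intermediate vertex k = 0, 1, …, 2, update dist[i][j] ← min(dist[i][j], dist[i][k] + dist[k][j]). The final matrix gives, for each (i, j), the minimum total weight of any directed path from i to j (possibly empty when i = j).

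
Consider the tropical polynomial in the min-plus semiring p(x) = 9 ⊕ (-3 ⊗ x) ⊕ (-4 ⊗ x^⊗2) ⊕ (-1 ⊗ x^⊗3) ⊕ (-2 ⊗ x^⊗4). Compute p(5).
p(5) = 2

A tropical monomial a ⊗ x^⊗i evaluates to a + i · x. Evaluating each term at x = 5:
  Term 0 contributes 9 + 0 · 5 = 9
  Term 1 contributes -3 + 1 · 5 = 2
  Term 2 contributes -4 + 2 · 5 = 6
  Term 3 contributes -1 + 3 · 5 = 14
  Term 4 contributes -2 + 4 · 5 = 18
p(5) = ⊕ of these = min[9, 2, 6, 14, 18] = 2.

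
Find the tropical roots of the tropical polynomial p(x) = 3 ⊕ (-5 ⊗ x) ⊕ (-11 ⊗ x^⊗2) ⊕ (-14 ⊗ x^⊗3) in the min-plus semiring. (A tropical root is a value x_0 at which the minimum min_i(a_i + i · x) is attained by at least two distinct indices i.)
Roots: {3, 6, 8}

Each tropical root is a break point of the lower envelope of the lines y = a_i + i · x (there are 4 lines, with slopes 0, 1, ..., 3). Only the lines that attain the minimum somewhere contribute to roots; other lines are dominated. Here the surviving (envelope) indices are i = 3, i = 2, i = 1, i = 0.
Intersections between consecutive envelope lines give the roots: for adjacent envelope indices i < j the intersection is x = (a_i − a_j) / (j − i). Reading off the sorted break points: {3, 6, 8}.
Verification: at each break x_0, at least two indices attain the minimum of min_i(a_i + i · x_0).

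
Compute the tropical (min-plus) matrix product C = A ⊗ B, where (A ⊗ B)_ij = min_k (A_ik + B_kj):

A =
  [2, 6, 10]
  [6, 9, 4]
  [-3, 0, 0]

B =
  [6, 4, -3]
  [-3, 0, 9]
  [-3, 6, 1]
A ⊗ B =
  [3, 6, -1]
  [1, 9, 3]
  [-3, 0, -6]

Apply the min-plus product entry-by-entry:
  C[0][0] = min over k of (A[0][0] + B[0][0] = 2 + 6 = 8, A[0][1] + B[1][0] = 6 + -3 = 3, A[0][2] + B[2][0] = 10 + -3 = 7) = 3 (attained at k = 1)
  C[0][1] = min over k of (A[0][0] + B[0][1] = 2 + 4 = 6, A[0][1] + B[1][1] = 6 + 0 = 6, A[0][2] + B[2][1] = 10 + 6 = 16) = 6 (attained at k = 0)
  C[0][2] = min over k of (A[0][0] + B[0][2] = 2 + -3 = -1, A[0][1] + B[1][2] = 6 + 9 = 15, A[0][2] + B[2][2] = 10 + 1 = 11) = -1 (attained at k = 0)
  C[1][0] = min over k of (A[1][0] + B[0][0] = 6 + 6 = 12, A[1][1] + B[1][0] = 9 + -3 = 6, A[1][2] + B[2][0] = 4 + -3 = 1) = 1 (attained at k = 2)
  C[1][1] = min over k of (A[1][0] + B[0][1] = 6 + 4 = 10, A[1][1] + B[1][1] = 9 + 0 = 9, A[1][2] + B[2][1] = 4 + 6 = 10) = 9 (attained at k = 1)
  C[1][2] = min over k of (A[1][0] + B[0][2] = 6 + -3 = 3, A[1][1] + B[1][2] = 9 + 9 = 18, A[1][2] + B[2][2] = 4 + 1 = 5) = 3 (attained at k = 0)
  C[2][0] = min over k of (A[2][0] + B[0][0] = -3 + 6 = 3, A[2][1] + B[1][0] = 0 + -3 = -3, A[2][2] + B[2][0] = 0 + -3 = -3) = -3 (attained at k = 1)
  C[2][1] = min over k of (A[2][0] + B[0][1] = -3 + 4 = 1, A[2][1] + B[1][1] = 0 + 0 = 0, A[2][2] + B[2][1] = 0 + 6 = 6) = 0 (attained at k = 1)
  C[2][2] = min over k of (A[2][0] + B[0][2] = -3 + -3 = -6, A[2][1] + B[1][2] = 0 + 9 = 9, A[2][2] + B[2][2] = 0 + 1 = 1) = -6 (attained at k = 0)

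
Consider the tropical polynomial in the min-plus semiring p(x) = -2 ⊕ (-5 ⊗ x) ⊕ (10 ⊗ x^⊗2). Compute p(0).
p(0) = -5

A tropical monomial a ⊗ x^⊗i evaluates to a + i · x. Evaluating each term at x = 0:
  Term 0 contributes -2 + 0 · 0 = -2
  Term 1 contributes -5 + 1 · 0 = -5
  Term 2 contributes 10 + 2 · 0 = 10
p(0) = ⊕ of these = min[-2, -5, 10] = -5.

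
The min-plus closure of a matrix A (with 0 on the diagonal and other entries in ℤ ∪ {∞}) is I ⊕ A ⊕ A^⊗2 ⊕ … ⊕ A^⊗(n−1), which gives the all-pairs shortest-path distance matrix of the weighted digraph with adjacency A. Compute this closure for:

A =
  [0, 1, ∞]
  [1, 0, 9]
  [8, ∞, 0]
Closure =
  [0, 1, 10]
  [1, 0, 9]
  [8, 9, 0]

This is the Floyd-Warshall all-pairs shortest-path computation. For each intermediate vertex k = 0, 1, …, 2, update dist[i][j] ← min(dist[i][j], dist[i][k] + dist[k][j]). The final matrix gives, for each (i, j), the minimum total weight of any directed path from i to j (possibly empty when i = j).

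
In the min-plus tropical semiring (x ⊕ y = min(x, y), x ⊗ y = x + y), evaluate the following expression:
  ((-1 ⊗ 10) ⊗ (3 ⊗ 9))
((-1 ⊗ 10) ⊗ (3 ⊗ 9)) = 21

Expand innermost to outermost. Recall ⊕ takes the minimum of its arguments and ⊗ takes their sum. Working out the expression ((-1 ⊗ 10) ⊗ (3 ⊗ 9)) gives 21.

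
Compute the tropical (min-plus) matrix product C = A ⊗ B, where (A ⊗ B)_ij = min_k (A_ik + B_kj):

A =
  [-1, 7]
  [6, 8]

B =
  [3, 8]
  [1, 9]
A ⊗ B =
  [2, 7]
  [9, 14]

Apply the min-plus product entry-by-entry:
  C[0][0] = min over k of (A[0][0] + B[0][0] = -1 + 3 = 2, A[0][1] + B[1][0] = 7 + 1 = 8) = 2 (attained at k = 0)
  C[0][1] = min over k of (A[0][0] + B[0][1] = -1 + 8 = 7, A[0][1] + B[1][1] = 7 + 9 = 16) = 7 (attained at k = 0)
  C[1][0] = min over k of (A[1][0] + B[0][0] = 6 + 3 = 9, A[1][1] + B[1][0] = 8 + 1 = 9) = 9 (attained at k = 0)
  C[1][1] = min over k of (A[1][0] + B[0][1] = 6 + 8 = 14, A[1][1] + B[1][1] = 8 + 9 = 17) = 14 (attained at k = 0)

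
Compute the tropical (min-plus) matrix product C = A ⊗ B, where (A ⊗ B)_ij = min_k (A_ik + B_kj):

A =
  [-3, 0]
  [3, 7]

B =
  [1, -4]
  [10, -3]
A ⊗ B =
  [-2, -7]
  [4, -1]

Apply the min-plus product entry-by-entry:
  C[0][0] = min over k of (A[0][0] + B[0][0] = -3 + 1 = -2, A[0][1] + B[1][0] = 0 + 10 = 10) = -2 (attained at k = 0)
  C[0][1] = min over k of (A[0][0] + B[0][1] = -3 + -4 = -7, A[0][1] + B[1][1] = 0 + -3 = -3) = -7 (attained at k = 0)
  C[1][0] = min over k of (A[1][0] + B[0][0] = 3 + 1 = 4, A[1][1] + B[1][0] = 7 + 10 = 17) = 4 (attained at k = 0)
  C[1][1] = min over k of (A[1][0] + B[0][1] = 3 + -4 = -1, A[1][1] + B[1][1] = 7 + -3 = 4) = -1 (attained at k = 0)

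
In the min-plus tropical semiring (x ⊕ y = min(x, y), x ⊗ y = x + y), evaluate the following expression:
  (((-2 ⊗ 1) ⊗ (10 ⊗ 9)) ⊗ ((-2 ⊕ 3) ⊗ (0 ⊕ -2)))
(((-2 ⊗ 1) ⊗ (10 ⊗ 9)) ⊗ ((-2 ⊕ 3) ⊗ (0 ⊕ -2))) = 14

Expand innermost to outermost. Recall ⊕ takes the minimum of its arguments and ⊗ takes their sum. Working out the expression (((-2 ⊗ 1) ⊗ (10 ⊗ 9)) ⊗ ((-2 ⊕ 3) ⊗ (0 ⊕ -2))) gives 14.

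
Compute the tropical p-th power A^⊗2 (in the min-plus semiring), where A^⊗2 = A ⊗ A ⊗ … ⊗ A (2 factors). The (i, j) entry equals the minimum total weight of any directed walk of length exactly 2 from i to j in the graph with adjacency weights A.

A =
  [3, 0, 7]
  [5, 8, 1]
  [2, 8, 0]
A^⊗2 =
  [5, 3, 1]
  [3, 5, 1]
  [2, 2, 0]

Each entry (A^⊗2)_ij equals the minimum over all length-2 walks i = v_0 → v_1 → … → v_2 = j of Σ_t A[v_t][v_{t+1}]. For example, for (i, j) = (0, 2) we minimise over 3 possible intermediate vertex sequences; the minimum is 1, attained along the walk 0 → 1 → 2.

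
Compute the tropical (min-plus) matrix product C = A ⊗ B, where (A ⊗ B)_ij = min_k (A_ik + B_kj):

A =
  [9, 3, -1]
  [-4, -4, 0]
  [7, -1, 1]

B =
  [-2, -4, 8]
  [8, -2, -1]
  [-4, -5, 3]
A ⊗ B =
  [-5, -6, 2]
  [-6, -8, -5]
  [-3, -4, -2]

Apply the min-plus product entry-by-entry:
  C[0][0] = min over k of (A[0][0] + B[0][0] = 9 + -2 = 7, A[0][1] + B[1][0] = 3 + 8 = 11, A[0][2] + B[2][0] = -1 + -4 = -5) = -5 (attained at k = 2)
  C[0][1] = min over k of (A[0][0] + B[0][1] = 9 + -4 = 5, A[0][1] + B[1][1] = 3 + -2 = 1, A[0][2] + B[2][1] = -1 + -5 = -6) = -6 (attained at k = 2)
  C[0][2] = min over k of (A[0][0] + B[0][2] = 9 + 8 = 17, A[0][1] + B[1][2] = 3 + -1 = 2, A[0][2] + B[2][2] = -1 + 3 = 2) = 2 (attained at k = 1)
  C[1][0] = min over k of (A[1][0] + B[0][0] = -4 + -2 = -6, A[1][1] + B[1][0] = -4 + 8 = 4, A[1][2] + B[2][0] = 0 + -4 = -4) = -6 (attained at k = 0)
  C[1][1] = min over k of (A[1][0] + B[0][1] = -4 + -4 = -8, A[1][1] + B[1][1] = -4 + -2 = -6, A[1][2] + B[2][1] = 0 + -5 = -5) = -8 (attained at k = 0)
  C[1][2] = min over k of (A[1][0] + B[0][2] = -4 + 8 = 4, A[1][1] + B[1][2] = -4 + -1 = -5, A[1][2] + B[2][2] = 0 + 3 = 3) = -5 (attained at k = 1)
  C[2][0] = min over k of (A[2][0] + B[0][0] = 7 + -2 = 5, A[2][1] + B[1][0] = -1 + 8 = 7, A[2][2] + B[2][0] = 1 + -4 = -3) = -3 (attained at k = 2)
  C[2][1] = min over k of (A[2][0] + B[0][1] = 7 + -4 = 3, A[2][1] + B[1][1] = -1 + -2 = -3, A[2][2] + B[2][1] = 1 + -5 = -4) = -4 (attained at k = 2)
  C[2][2] = min over k of (A[2][0] + B[0][2] = 7 + 8 = 15, A[2][1] + B[1][2] = -1 + -1 = -2, A[2][2] + B[2][2] = 1 + 3 = 4) = -2 (attained at k = 1)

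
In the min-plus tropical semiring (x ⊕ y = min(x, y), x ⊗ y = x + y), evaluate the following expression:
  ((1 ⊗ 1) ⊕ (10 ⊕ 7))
((1 ⊗ 1) ⊕ (10 ⊕ 7)) = 2

Expand innermost to outermost. Recall ⊕ takes the minimum of its arguments and ⊗ takes their sum. Working out the expression ((1 ⊗ 1) ⊕ (10 ⊕ 7)) gives 2.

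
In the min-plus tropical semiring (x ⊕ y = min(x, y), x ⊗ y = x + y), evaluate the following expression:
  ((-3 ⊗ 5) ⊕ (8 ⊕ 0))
((-3 ⊗ 5) ⊕ (8 ⊕ 0)) = 0

Expand innermost to outermost. Recall ⊕ takes the minimum of its arguments and ⊗ takes their sum. Working out the expression ((-3 ⊗ 5) ⊕ (8 ⊕ 0)) gives 0.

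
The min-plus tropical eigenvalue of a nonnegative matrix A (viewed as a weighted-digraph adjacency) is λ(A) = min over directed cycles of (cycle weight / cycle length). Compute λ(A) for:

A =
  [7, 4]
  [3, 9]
λ(A) = 7/2

Enumerate directed cycles and compute their means (weight / length). Sample:
  cycle 0 → 0: weight = 7, length = 1, mean = 7/1 ≈ 7.000
  cycle 1 → 1: weight = 9, length = 1, mean = 9/1 ≈ 9.000
  cycle 0 → 1 → 0: weight = 7, length = 2, mean = 7/2 ≈ 3.500
  cycle 1 → 0 → 1: weight = 7, length = 2, mean = 7/2 ≈ 3.500
Minimum mean = 3.500, attained e.g. along the cycle 0 → 1 → 0 with weight 7 and length 2. So λ(A) = 7/2 = 7/2.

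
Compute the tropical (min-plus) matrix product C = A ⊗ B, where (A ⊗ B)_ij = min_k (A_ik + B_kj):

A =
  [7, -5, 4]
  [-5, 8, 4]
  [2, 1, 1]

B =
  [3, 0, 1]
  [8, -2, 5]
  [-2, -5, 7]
A ⊗ B =
  [2, -7, 0]
  [-2, -5, -4]
  [-1, -4, 3]

Apply the min-plus product entry-by-entry:
  C[0][0] = min over k of (A[0][0] + B[0][0] = 7 + 3 = 10, A[0][1] + B[1][0] = -5 + 8 = 3, A[0][2] + B[2][0] = 4 + -2 = 2) = 2 (attained at k = 2)
  C[0][1] = min over k of (A[0][0] + B[0][1] = 7 + 0 = 7, A[0][1] + B[1][1] = -5 + -2 = -7, A[0][2] + B[2][1] = 4 + -5 = -1) = -7 (attained at k = 1)
  C[0][2] = min over k of (A[0][0] + B[0][2] = 7 + 1 = 8, A[0][1] + B[1][2] = -5 + 5 = 0, A[0][2] + B[2][2] = 4 + 7 = 11) = 0 (attained at k = 1)
  C[1][0] = min over k of (A[1][0] + B[0][0] = -5 + 3 = -2, A[1][1] + B[1][0] = 8 + 8 = 16, A[1][2] + B[2][0] = 4 + -2 = 2) = -2 (attained at k = 0)
  C[1][1] = min over k of (A[1][0] + B[0][1] = -5 + 0 = -5, A[1][1] + B[1][1] = 8 + -2 = 6, A[1][2] + B[2][1] = 4 + -5 = -1) = -5 (attained at k = 0)
  C[1][2] = min over k of (A[1][0] + B[0][2] = -5 + 1 = -4, A[1][1] + B[1][2] = 8 + 5 = 13, A[1][2] + B[2][2] = 4 + 7 = 11) = -4 (attained at k = 0)
  C[2][0] = min over k of (A[2][0] + B[0][0] = 2 + 3 = 5, A[2][1] + B[1][0] = 1 + 8 = 9, A[2][2] + B[2][0] = 1 + -2 = -1) = -1 (attained at k = 2)
  C[2][1] = min over k of (A[2][0] + B[0][1] = 2 + 0 = 2, A[2][1] + B[1][1] = 1 + -2 = -1, A[2][2] + B[2][1] = 1 + -5 = -4) = -4 (attained at k = 2)
  C[2][2] = min over k of (A[2][0] + B[0][2] = 2 + 1 = 3, A[2][1] + B[1][2] = 1 + 5 = 6, A[2][2] + B[2][2] = 1 + 7 = 8) = 3 (attained at k = 0)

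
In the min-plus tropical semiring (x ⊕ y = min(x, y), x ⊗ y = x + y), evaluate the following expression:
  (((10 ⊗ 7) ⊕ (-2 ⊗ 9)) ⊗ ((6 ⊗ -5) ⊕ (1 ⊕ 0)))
(((10 ⊗ 7) ⊕ (-2 ⊗ 9)) ⊗ ((6 ⊗ -5) ⊕ (1 ⊕ 0))) = 7

Expand innermost to outermost. Recall ⊕ takes the minimum of its arguments and ⊗ takes their sum. Working out the expression (((10 ⊗ 7) ⊕ (-2 ⊗ 9)) ⊗ ((6 ⊗ -5) ⊕ (1 ⊕ 0))) gives 7.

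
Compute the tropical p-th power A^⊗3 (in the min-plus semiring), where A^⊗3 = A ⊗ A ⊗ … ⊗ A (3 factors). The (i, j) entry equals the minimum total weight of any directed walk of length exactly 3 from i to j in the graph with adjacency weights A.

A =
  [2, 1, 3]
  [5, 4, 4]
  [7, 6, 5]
A^⊗3 =
  [6, 5, 7]
  [9, 8, 10]
  [11, 10, 12]

Each entry (A^⊗3)_ij equals the minimum over all length-3 walks i = v_0 → v_1 → … → v_3 = j of Σ_t A[v_t][v_{t+1}]. For example, for (i, j) = (0, 2) we minimise over 9 possible intermediate vertex sequences; the minimum is 7, attained along the walk 0 → 0 → 0 → 2.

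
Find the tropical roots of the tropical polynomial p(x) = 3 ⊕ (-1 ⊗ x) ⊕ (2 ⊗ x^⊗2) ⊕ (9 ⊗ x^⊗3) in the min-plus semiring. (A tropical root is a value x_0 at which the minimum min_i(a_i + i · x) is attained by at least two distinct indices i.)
Roots: {-7, -3, 4}

Each tropical root is a break point of the lower envelope of the lines y = a_i + i · x (there are 4 lines, with slopes 0, 1, ..., 3). Only the lines that attain the minimum somewhere contribute to roots; other lines are dominated. Here the surviving (envelope) indices are i = 3, i = 2, i = 1, i = 0.
Intersections between consecutive envelope lines give the roots: for adjacent envelope indices i < j the intersection is x = (a_i − a_j) / (j − i). Reading off the sorted break points: {-7, -3, 4}.
Verification: at each break x_0, at least two indices attain the minimum of min_i(a_i + i · x_0).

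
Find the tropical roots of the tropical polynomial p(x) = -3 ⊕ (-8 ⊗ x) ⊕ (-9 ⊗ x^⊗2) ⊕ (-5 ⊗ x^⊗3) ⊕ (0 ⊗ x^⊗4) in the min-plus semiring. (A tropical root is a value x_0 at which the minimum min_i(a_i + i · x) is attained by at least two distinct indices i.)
Roots: {-5, -4, 1, 5}

Each tropical root is a break point of the lower envelope of the lines y = a_i + i · x (there are 5 lines, with slopes 0, 1, ..., 4). Only the lines that attain the minimum somewhere contribute to roots; other lines are dominated. Here the surviving (envelope) indices are i = 4, i = 3, i = 2, i = 1, i = 0.
Intersections between consecutive envelope lines give the roots: for adjacent envelope indices i < j the intersection is x = (a_i − a_j) / (j − i). Reading off the sorted break points: {-5, -4, 1, 5}.
Verification: at each break x_0, at least two indices attain the minimum of min_i(a_i + i · x_0).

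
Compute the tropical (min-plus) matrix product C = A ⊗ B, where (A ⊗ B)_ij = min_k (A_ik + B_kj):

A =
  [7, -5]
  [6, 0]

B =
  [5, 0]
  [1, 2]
A ⊗ B =
  [-4, -3]
  [1, 2]

Apply the min-plus product entry-by-entry:
  C[0][0] = min over k of (A[0][0] + B[0][0] = 7 + 5 = 12, A[0][1] + B[1][0] = -5 + 1 = -4) = -4 (attained at k = 1)
  C[0][1] = min over k of (A[0][0] + B[0][1] = 7 + 0 = 7, A[0][1] + B[1][1] = -5 + 2 = -3) = -3 (attained at k = 1)
  C[1][0] = min over k of (A[1][0] + B[0][0] = 6 + 5 = 11, A[1][1] + B[1][0] = 0 + 1 = 1) = 1 (attained at k = 1)
  C[1][1] = min over k of (A[1][0] + B[0][1] = 6 + 0 = 6, A[1][1] + B[1][1] = 0 + 2 = 2) = 2 (attained at k = 1)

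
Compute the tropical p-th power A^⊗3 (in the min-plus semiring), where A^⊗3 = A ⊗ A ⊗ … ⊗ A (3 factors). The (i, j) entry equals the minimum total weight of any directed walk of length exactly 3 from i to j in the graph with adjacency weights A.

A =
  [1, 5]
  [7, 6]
A^⊗3 =
  [3, 7]
  [9, 13]

Each entry (A^⊗3)_ij equals the minimum over all length-3 walks i = v_0 → v_1 → … → v_3 = j of Σ_t A[v_t][v_{t+1}]. For example, for (i, j) = (0, 1) we minimise over 4 possible intermediate vertex sequences; the minimum is 7, attained along the walk 0 → 0 → 0 → 1.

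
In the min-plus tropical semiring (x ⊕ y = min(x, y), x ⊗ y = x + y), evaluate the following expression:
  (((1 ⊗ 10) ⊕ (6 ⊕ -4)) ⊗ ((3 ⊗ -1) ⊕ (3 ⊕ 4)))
(((1 ⊗ 10) ⊕ (6 ⊕ -4)) ⊗ ((3 ⊗ -1) ⊕ (3 ⊕ 4))) = -2

Expand innermost to outermost. Recall ⊕ takes the minimum of its arguments and ⊗ takes their sum. Working out the expression (((1 ⊗ 10) ⊕ (6 ⊕ -4)) ⊗ ((3 ⊗ -1) ⊕ (3 ⊕ 4))) gives -2.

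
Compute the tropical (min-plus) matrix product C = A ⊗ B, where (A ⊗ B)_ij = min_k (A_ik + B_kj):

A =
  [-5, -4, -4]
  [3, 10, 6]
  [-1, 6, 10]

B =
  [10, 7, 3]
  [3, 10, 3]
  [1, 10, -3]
A ⊗ B =
  [-3, 2, -7]
  [7, 10, 3]
  [9, 6, 2]

Apply the min-plus product entry-by-entry:
  C[0][0] = min over k of (A[0][0] + B[0][0] = -5 + 10 = 5, A[0][1] + B[1][0] = -4 + 3 = -1, A[0][2] + B[2][0] = -4 + 1 = -3) = -3 (attained at k = 2)
  C[0][1] = min over k of (A[0][0] + B[0][1] = -5 + 7 = 2, A[0][1] + B[1][1] = -4 + 10 = 6, A[0][2] + B[2][1] = -4 + 10 = 6) = 2 (attained at k = 0)
  C[0][2] = min over k of (A[0][0] + B[0][2] = -5 + 3 = -2, A[0][1] + B[1][2] = -4 + 3 = -1, A[0][2] + B[2][2] = -4 + -3 = -7) = -7 (attained at k = 2)
  C[1][0] = min over k of (A[1][0] + B[0][0] = 3 + 10 = 13, A[1][1] + B[1][0] = 10 + 3 = 13, A[1][2] + B[2][0] = 6 + 1 = 7) = 7 (attained at k = 2)
  C[1][1] = min over k of (A[1][0] + B[0][1] = 3 + 7 = 10, A[1][1] + B[1][1] = 10 + 10 = 20, A[1][2] + B[2][1] = 6 + 10 = 16) = 10 (attained at k = 0)
  C[1][2] = min over k of (A[1][0] + B[0][2] = 3 + 3 = 6, A[1][1] + B[1][2] = 10 + 3 = 13, A[1][2] + B[2][2] = 6 + -3 = 3) = 3 (attained at k = 2)
  C[2][0] = min over k of (A[2][0] + B[0][0] = -1 + 10 = 9, A[2][1] + B[1][0] = 6 + 3 = 9, A[2][2] + B[2][0] = 10 + 1 = 11) = 9 (attained at k = 0)
  C[2][1] = min over k of (A[2][0] + B[0][1] = -1 + 7 = 6, A[2][1] + B[1][1] = 6 + 10 = 16, A[2][2] + B[2][1] = 10 + 10 = 20) = 6 (attained at k = 0)
  C[2][2] = min over k of (A[2][0] + B[0][2] = -1 + 3 = 2, A[2][1] + B[1][2] = 6 + 3 = 9, A[2][2] + B[2][2] = 10 + -3 = 7) = 2 (attained at k = 0)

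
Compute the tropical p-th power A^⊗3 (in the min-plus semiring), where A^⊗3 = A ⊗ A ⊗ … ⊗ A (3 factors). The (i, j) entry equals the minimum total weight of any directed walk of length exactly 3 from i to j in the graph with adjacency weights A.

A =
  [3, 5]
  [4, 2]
A^⊗3 =
  [9, 9]
  [8, 6]

Each entry (A^⊗3)_ij equals the minimum over all length-3 walks i = v_0 → v_1 → … → v_3 = j of Σ_t A[v_t][v_{t+1}]. For example, for (i, j) = (0, 1) we minimise over 4 possible intermediate vertex sequences; the minimum is 9, attained along the walk 0 → 1 → 1 → 1.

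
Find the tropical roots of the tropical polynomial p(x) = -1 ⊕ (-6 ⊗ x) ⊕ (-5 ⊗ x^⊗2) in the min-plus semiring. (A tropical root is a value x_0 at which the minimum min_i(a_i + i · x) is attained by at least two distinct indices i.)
Roots: {-1, 5}

Each tropical root is a break point of the lower envelope of the lines y = a_i + i · x (there are 3 lines, with slopes 0, 1, ..., 2). Only the lines that attain the minimum somewhere contribute to roots; other lines are dominated. Here the surviving (envelope) indices are i = 2, i = 1, i = 0.
Intersections between consecutive envelope lines give the roots: for adjacent envelope indices i < j the intersection is x = (a_i − a_j) / (j − i). Reading off the sorted break points: {-1, 5}.
Verification: at each break x_0, at least two indices attain the minimum of min_i(a_i + i · x_0).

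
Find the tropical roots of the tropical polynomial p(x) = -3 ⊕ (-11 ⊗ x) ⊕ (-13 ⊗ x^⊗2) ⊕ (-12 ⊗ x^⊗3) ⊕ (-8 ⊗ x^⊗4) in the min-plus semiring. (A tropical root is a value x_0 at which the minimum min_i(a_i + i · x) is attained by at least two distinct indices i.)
Roots: {-4, -1, 2, 8}

Each tropical root is a break point of the lower envelope of the lines y = a_i + i · x (there are 5 lines, with slopes 0, 1, ..., 4). Only the lines that attain the minimum somewhere contribute to roots; other lines are dominated. Here the surviving (envelope) indices are i = 4, i = 3, i = 2, i = 1, i = 0.
Intersections between consecutive envelope lines give the roots: for adjacent envelope indices i < j the intersection is x = (a_i − a_j) / (j − i). Reading off the sorted break points: {-4, -1, 2, 8}.
Verification: at each break x_0, at least two indices attain the minimum of min_i(a_i + i · x_0).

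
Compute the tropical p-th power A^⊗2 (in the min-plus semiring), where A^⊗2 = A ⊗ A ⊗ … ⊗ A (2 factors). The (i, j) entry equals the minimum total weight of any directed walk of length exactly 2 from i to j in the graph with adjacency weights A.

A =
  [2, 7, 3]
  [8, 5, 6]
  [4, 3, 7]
A^⊗2 =
  [4, 6, 5]
  [10, 9, 11]
  [6, 8, 7]

Each entry (A^⊗2)_ij equals the minimum over all length-2 walks i = v_0 → v_1 → … → v_2 = j of Σ_t A[v_t][v_{t+1}]. For example, for (i, j) = (0, 2) we minimise over 3 possible intermediate vertex sequences; the minimum is 5, attained along the walk 0 → 0 → 2.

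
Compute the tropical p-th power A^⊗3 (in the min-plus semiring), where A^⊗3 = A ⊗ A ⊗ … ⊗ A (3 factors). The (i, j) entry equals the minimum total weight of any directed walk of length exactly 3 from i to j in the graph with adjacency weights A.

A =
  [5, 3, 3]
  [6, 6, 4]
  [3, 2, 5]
A^⊗3 =
  [10, 9, 9]
  [12, 10, 10]
  [9, 8, 10]

Each entry (A^⊗3)_ij equals the minimum over all length-3 walks i = v_0 → v_1 → … → v_3 = j of Σ_t A[v_t][v_{t+1}]. For example, for (i, j) = (0, 2) we minimise over 9 possible intermediate vertex sequences; the minimum is 9, attained along the walk 0 → 2 → 0 → 2.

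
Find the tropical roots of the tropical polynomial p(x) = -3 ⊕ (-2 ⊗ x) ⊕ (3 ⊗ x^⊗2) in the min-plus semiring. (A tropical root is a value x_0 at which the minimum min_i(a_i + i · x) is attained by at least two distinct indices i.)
Roots: {-5, -1}

Each tropical root is a break point of the lower envelope of the lines y = a_i + i · x (there are 3 lines, with slopes 0, 1, ..., 2). Only the lines that attain the minimum somewhere contribute to roots; other lines are dominated. Here the surviving (envelope) indices are i = 2, i = 1, i = 0.
Intersections between consecutive envelope lines give the roots: for adjacent envelope indices i < j the intersection is x = (a_i − a_j) / (j − i). Reading off the sorted break points: {-5, -1}.
Verification: at each break x_0, at least two indices attain the minimum of min_i(a_i + i · x_0).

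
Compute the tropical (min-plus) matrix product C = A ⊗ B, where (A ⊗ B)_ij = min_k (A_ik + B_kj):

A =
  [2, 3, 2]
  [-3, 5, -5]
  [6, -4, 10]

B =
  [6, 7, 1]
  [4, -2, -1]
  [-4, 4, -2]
A ⊗ B =
  [-2, 1, 0]
  [-9, -1, -7]
  [0, -6, -5]

Apply the min-plus product entry-by-entry:
  C[0][0] = min over k of (A[0][0] + B[0][0] = 2 + 6 = 8, A[0][1] + B[1][0] = 3 + 4 = 7, A[0][2] + B[2][0] = 2 + -4 = -2) = -2 (attained at k = 2)
  C[0][1] = min over k of (A[0][0] + B[0][1] = 2 + 7 = 9, A[0][1] + B[1][1] = 3 + -2 = 1, A[0][2] + B[2][1] = 2 + 4 = 6) = 1 (attained at k = 1)
  C[0][2] = min over k of (A[0][0] + B[0][2] = 2 + 1 = 3, A[0][1] + B[1][2] = 3 + -1 = 2, A[0][2] + B[2][2] = 2 + -2 = 0) = 0 (attained at k = 2)
  C[1][0] = min over k of (A[1][0] + B[0][0] = -3 + 6 = 3, A[1][1] + B[1][0] = 5 + 4 = 9, A[1][2] + B[2][0] = -5 + -4 = -9) = -9 (attained at k = 2)
  C[1][1] = min over k of (A[1][0] + B[0][1] = -3 + 7 = 4, A[1][1] + B[1][1] = 5 + -2 = 3, A[1][2] + B[2][1] = -5 + 4 = -1) = -1 (attained at k = 2)
  C[1][2] = min over k of (A[1][0] + B[0][2] = -3 + 1 = -2, A[1][1] + B[1][2] = 5 + -1 = 4, A[1][2] + B[2][2] = -5 + -2 = -7) = -7 (attained at k = 2)
  C[2][0] = min over k of (A[2][0] + B[0][0] = 6 + 6 = 12, A[2][1] + B[1][0] = -4 + 4 = 0, A[2][2] + B[2][0] = 10 + -4 = 6) = 0 (attained at k = 1)
  C[2][1] = min over k of (A[2][0] + B[0][1] = 6 + 7 = 13, A[2][1] + B[1][1] = -4 + -2 = -6, A[2][2] + B[2][1] = 10 + 4 = 14) = -6 (attained at k = 1)
  C[2][2] = min over k of (A[2][0] + B[0][2] = 6 + 1 = 7, A[2][1] + B[1][2] = -4 + -1 = -5, A[2][2] + B[2][2] = 10 + -2 = 8) = -5 (attained at k = 1)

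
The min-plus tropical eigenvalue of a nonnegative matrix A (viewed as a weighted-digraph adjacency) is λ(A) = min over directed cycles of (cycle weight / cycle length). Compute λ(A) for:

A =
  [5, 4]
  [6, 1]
λ(A) = 1

Enumerate directed cycles and compute their means (weight / length). Sample:
  cycle 0 → 0: weight = 5, length = 1, mean = 5/1 ≈ 5.000
  cycle 1 → 1: weight = 1, length = 1, mean = 1/1 ≈ 1.000
  cycle 0 → 1 → 0: weight = 10, length = 2, mean = 10/2 ≈ 5.000
  cycle 1 → 0 → 1: weight = 10, length = 2, mean = 10/2 ≈ 5.000
Minimum mean = 1.000, attained e.g. along the cycle 1 → 1 with weight 1 and length 1. So λ(A) = 1/1 = 1.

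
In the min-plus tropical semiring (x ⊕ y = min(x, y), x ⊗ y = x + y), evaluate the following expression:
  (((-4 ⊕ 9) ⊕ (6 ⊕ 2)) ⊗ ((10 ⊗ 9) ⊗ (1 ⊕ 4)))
(((-4 ⊕ 9) ⊕ (6 ⊕ 2)) ⊗ ((10 ⊗ 9) ⊗ (1 ⊕ 4))) = 16

Expand innermost to outermost. Recall ⊕ takes the minimum of its arguments and ⊗ takes their sum. Working out the expression (((-4 ⊕ 9) ⊕ (6 ⊕ 2)) ⊗ ((10 ⊗ 9) ⊗ (1 ⊕ 4))) gives 16.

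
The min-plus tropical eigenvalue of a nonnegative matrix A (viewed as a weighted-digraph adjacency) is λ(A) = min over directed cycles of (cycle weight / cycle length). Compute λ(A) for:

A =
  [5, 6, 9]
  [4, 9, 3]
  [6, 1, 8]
λ(A) = 2

Enumerate directed cycles and compute their means (weight / length). Sample:
  cycle 0 → 0: weight = 5, length = 1, mean = 5/1 ≈ 5.000
  cycle 1 → 1: weight = 9, length = 1, mean = 9/1 ≈ 9.000
  cycle 2 → 2: weight = 8, length = 1, mean = 8/1 ≈ 8.000
  cycle 0 → 1 → 0: weight = 10, length = 2, mean = 10/2 ≈ 5.000
  cycle 0 → 2 → 0: weight = 15, length = 2, mean = 15/2 ≈ 7.500
  cycle 1 → 0 → 1: weight = 10, length = 2, mean = 10/2 ≈ 5.000
Minimum mean = 2.000, attained e.g. along the cycle 1 → 2 → 1 with weight 4 and length 2. So λ(A) = 4/2 = 2.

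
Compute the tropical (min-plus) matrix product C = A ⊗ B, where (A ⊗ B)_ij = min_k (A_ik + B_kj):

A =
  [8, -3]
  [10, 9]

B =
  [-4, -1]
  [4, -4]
A ⊗ B =
  [1, -7]
  [6, 5]

Apply the min-plus product entry-by-entry:
  C[0][0] = min over k of (A[0][0] + B[0][0] = 8 + -4 = 4, A[0][1] + B[1][0] = -3 + 4 = 1) = 1 (attained at k = 1)
  C[0][1] = min over k of (A[0][0] + B[0][1] = 8 + -1 = 7, A[0][1] + B[1][1] = -3 + -4 = -7) = -7 (attained at k = 1)
  C[1][0] = min over k of (A[1][0] + B[0][0] = 10 + -4 = 6, A[1][1] + B[1][0] = 9 + 4 = 13) = 6 (attained at k = 0)
  C[1][1] = min over k of (A[1][0] + B[0][1] = 10 + -1 = 9, A[1][1] + B[1][1] = 9 + -4 = 5) = 5 (attained at k = 1)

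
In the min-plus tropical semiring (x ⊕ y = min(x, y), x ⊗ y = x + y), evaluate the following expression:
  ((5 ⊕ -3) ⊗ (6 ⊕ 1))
((5 ⊕ -3) ⊗ (6 ⊕ 1)) = -2

Expand innermost to outermost. Recall ⊕ takes the minimum of its arguments and ⊗ takes their sum. Working out the expression ((5 ⊕ -3) ⊗ (6 ⊕ 1)) gives -2.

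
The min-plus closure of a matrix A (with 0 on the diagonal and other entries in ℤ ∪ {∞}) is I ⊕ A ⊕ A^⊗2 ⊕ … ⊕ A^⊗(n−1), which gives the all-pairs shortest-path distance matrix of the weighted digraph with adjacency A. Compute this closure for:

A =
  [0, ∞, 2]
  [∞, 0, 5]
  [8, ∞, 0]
Closure =
  [0, ∞, 2]
  [13, 0, 5]
  [8, ∞, 0]

This is the Floyd-Warshall all-pairs shortest-path computation. For each intermediate vertex k = 0, 1, …, 2, update dist[i][j] ← min(dist[i][j], dist[i][k] + dist[k][j]). The final matrix gives, for each (i, j), the minimum total weight of any directed path from i to j (possibly empty when i = j).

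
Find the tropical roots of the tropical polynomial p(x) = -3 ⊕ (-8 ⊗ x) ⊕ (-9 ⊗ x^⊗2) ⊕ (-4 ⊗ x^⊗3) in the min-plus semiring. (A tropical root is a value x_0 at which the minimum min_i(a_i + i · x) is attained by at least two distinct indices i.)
Roots: {-5, 1, 5}

Each tropical root is a break point of the lower envelope of the lines y = a_i + i · x (there are 4 lines, with slopes 0, 1, ..., 3). Only the lines that attain the minimum somewhere contribute to roots; other lines are dominated. Here the surviving (envelope) indices are i = 3, i = 2, i = 1, i = 0.
Intersections between consecutive envelope lines give the roots: for adjacent envelope indices i < j the intersection is x = (a_i − a_j) / (j − i). Reading off the sorted break points: {-5, 1, 5}.
Verification: at each break x_0, at least two indices attain the minimum of min_i(a_i + i · x_0).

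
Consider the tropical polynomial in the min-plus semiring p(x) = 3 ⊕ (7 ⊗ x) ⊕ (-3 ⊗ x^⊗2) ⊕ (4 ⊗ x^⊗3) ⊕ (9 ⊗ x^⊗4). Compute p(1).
p(1) = -1

A tropical monomial a ⊗ x^⊗i evaluates to a + i · x. Evaluating each term at x = 1:
  Term 0 contributes 3 + 0 · 1 = 3
  Term 1 contributes 7 + 1 · 1 = 8
  Term 2 contributes -3 + 2 · 1 = -1
  Term 3 contributes 4 + 3 · 1 = 7
  Term 4 contributes 9 + 4 · 1 = 13
p(1) = ⊕ of these = min[3, 8, -1, 7, 13] = -1.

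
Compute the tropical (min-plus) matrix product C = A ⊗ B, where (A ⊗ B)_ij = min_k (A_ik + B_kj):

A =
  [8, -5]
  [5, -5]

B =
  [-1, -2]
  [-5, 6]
A ⊗ B =
  [-10, 1]
  [-10, 1]

Apply the min-plus product entry-by-entry:
  C[0][0] = min over k of (A[0][0] + B[0][0] = 8 + -1 = 7, A[0][1] + B[1][0] = -5 + -5 = -10) = -10 (attained at k = 1)
  C[0][1] = min over k of (A[0][0] + B[0][1] = 8 + -2 = 6, A[0][1] + B[1][1] = -5 + 6 = 1) = 1 (attained at k = 1)
  C[1][0] = min over k of (A[1][0] + B[0][0] = 5 + -1 = 4, A[1][1] + B[1][0] = -5 + -5 = -10) = -10 (attained at k = 1)
  C[1][1] = min over k of (A[1][0] + B[0][1] = 5 + -2 = 3, A[1][1] + B[1][1] = -5 + 6 = 1) = 1 (attained at k = 1)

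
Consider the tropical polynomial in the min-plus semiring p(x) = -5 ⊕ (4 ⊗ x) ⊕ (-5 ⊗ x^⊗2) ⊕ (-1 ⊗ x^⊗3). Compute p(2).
p(2) = -5

A tropical monomial a ⊗ x^⊗i evaluates to a + i · x. Evaluating each term at x = 2:
  Term 0 contributes -5 + 0 · 2 = -5
  Term 1 contributes 4 + 1 · 2 = 6
  Term 2 contributes -5 + 2 · 2 = -1
  Term 3 contributes -1 + 3 · 2 = 5
p(2) = ⊕ of these = min[-5, 6, -1, 5] = -5.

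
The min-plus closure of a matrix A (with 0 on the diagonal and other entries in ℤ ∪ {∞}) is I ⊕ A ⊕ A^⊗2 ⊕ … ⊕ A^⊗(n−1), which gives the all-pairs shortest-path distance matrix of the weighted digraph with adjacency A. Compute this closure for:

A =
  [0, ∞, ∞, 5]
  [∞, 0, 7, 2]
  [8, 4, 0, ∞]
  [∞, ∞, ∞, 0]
Closure =
  [0, ∞, ∞, 5]
  [15, 0, 7, 2]
  [8, 4, 0, 6]
  [∞, ∞, ∞, 0]

This is the Floyd-Warshall all-pairs shortest-path computation. For each intermediate vertex k = 0, 1, …, 3, update dist[i][j] ← min(dist[i][j], dist[i][k] + dist[k][j]). The final matrix gives, for each (i, j), the minimum total weight of any directed path from i to j (possibly empty when i = j).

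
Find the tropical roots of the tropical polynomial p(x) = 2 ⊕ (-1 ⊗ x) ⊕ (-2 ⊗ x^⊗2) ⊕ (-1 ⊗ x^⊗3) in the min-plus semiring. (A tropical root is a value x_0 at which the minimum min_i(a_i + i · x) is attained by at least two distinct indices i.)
Roots: {-1, 1, 3}

Each tropical root is a break point of the lower envelope of the lines y = a_i + i · x (there are 4 lines, with slopes 0, 1, ..., 3). Only the lines that attain the minimum somewhere contribute to roots; other lines are dominated. Here the surviving (envelope) indices are i = 3, i = 2, i = 1, i = 0.
Intersections between consecutive envelope lines give the roots: for adjacent envelope indices i < j the intersection is x = (a_i − a_j) / (j − i). Reading off the sorted break points: {-1, 1, 3}.
Verification: at each break x_0, at least two indices attain the minimum of min_i(a_i + i · x_0).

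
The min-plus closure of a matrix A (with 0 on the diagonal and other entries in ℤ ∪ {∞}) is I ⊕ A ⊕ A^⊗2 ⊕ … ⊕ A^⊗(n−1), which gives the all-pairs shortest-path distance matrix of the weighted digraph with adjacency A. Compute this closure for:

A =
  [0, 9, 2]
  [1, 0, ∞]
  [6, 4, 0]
Closure =
  [0, 6, 2]
  [1, 0, 3]
  [5, 4, 0]

This is the Floyd-Warshall all-pairs shortest-path computation. For each intermediate vertex k = 0, 1, …, 2, update dist[i][j] ← min(dist[i][j], dist[i][k] + dist[k][j]). The final matrix gives, for each (i, j), the minimum total weight of any directed path from i to j (possibly empty when i = j).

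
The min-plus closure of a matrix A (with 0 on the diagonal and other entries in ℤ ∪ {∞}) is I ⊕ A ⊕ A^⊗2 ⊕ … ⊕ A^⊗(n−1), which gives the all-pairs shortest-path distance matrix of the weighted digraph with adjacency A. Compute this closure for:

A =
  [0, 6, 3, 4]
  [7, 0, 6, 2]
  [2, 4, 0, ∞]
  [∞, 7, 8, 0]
Closure =
  [0, 6, 3, 4]
  [7, 0, 6, 2]
  [2, 4, 0, 6]
  [10, 7, 8, 0]

This is the Floyd-Warshall all-pairs shortest-path computation. For each intermediate vertex k = 0, 1, …, 3, update dist[i][j] ← min(dist[i][j], dist[i][k] + dist[k][j]). The final matrix gives, for each (i, j), the minimum total weight of any directed path from i to j (possibly empty when i = j).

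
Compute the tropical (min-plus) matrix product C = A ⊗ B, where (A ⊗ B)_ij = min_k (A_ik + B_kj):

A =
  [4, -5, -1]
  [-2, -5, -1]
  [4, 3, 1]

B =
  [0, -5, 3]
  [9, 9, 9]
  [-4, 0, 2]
A ⊗ B =
  [-5, -1, 1]
  [-5, -7, 1]
  [-3, -1, 3]

Apply the min-plus product entry-by-entry:
  C[0][0] = min over k of (A[0][0] + B[0][0] = 4 + 0 = 4, A[0][1] + B[1][0] = -5 + 9 = 4, A[0][2] + B[2][0] = -1 + -4 = -5) = -5 (attained at k = 2)
  C[0][1] = min over k of (A[0][0] + B[0][1] = 4 + -5 = -1, A[0][1] + B[1][1] = -5 + 9 = 4, A[0][2] + B[2][1] = -1 + 0 = -1) = -1 (attained at k = 0)
  C[0][2] = min over k of (A[0][0] + B[0][2] = 4 + 3 = 7, A[0][1] + B[1][2] = -5 + 9 = 4, A[0][2] + B[2][2] = -1 + 2 = 1) = 1 (attained at k = 2)
  C[1][0] = min over k of (A[1][0] + B[0][0] = -2 + 0 = -2, A[1][1] + B[1][0] = -5 + 9 = 4, A[1][2] + B[2][0] = -1 + -4 = -5) = -5 (attained at k = 2)
  C[1][1] = min over k of (A[1][0] + B[0][1] = -2 + -5 = -7, A[1][1] + B[1][1] = -5 + 9 = 4, A[1][2] + B[2][1] = -1 + 0 = -1) = -7 (attained at k = 0)
  C[1][2] = min over k of (A[1][0] + B[0][2] = -2 + 3 = 1, A[1][1] + B[1][2] = -5 + 9 = 4, A[1][2] + B[2][2] = -1 + 2 = 1) = 1 (attained at k = 0)
  C[2][0] = min over k of (A[2][0] + B[0][0] = 4 + 0 = 4, A[2][1] + B[1][0] = 3 + 9 = 12, A[2][2] + B[2][0] = 1 + -4 = -3) = -3 (attained at k = 2)
  C[2][1] = min over k of (A[2][0] + B[0][1] = 4 + -5 = -1, A[2][1] + B[1][1] = 3 + 9 = 12, A[2][2] + B[2][1] = 1 + 0 = 1) = -1 (attained at k = 0)
  C[2][2] = min over k of (A[2][0] + B[0][2] = 4 + 3 = 7, A[2][1] + B[1][2] = 3 + 9 = 12, A[2][2] + B[2][2] = 1 + 2 = 3) = 3 (attained at k = 2)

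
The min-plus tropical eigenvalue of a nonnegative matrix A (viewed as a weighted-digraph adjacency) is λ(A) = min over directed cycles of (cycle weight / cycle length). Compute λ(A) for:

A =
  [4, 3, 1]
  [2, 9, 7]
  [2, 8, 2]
λ(A) = 3/2

Enumerate directed cycles and compute their means (weight / length). Sample:
  cycle 0 → 0: weight = 4, length = 1, mean = 4/1 ≈ 4.000
  cycle 1 → 1: weight = 9, length = 1, mean = 9/1 ≈ 9.000
  cycle 2 → 2: weight = 2, length = 1, mean = 2/1 ≈ 2.000
  cycle 0 → 1 → 0: weight = 5, length = 2, mean = 5/2 ≈ 2.500
  cycle 0 → 2 → 0: weight = 3, length = 2, mean = 3/2 ≈ 1.500
  cycle 1 → 0 → 1: weight = 5, length = 2, mean = 5/2 ≈ 2.500
Minimum mean = 1.500, attained e.g. along the cycle 0 → 2 → 0 with weight 3 and length 2. So λ(A) = 3/2 = 3/2.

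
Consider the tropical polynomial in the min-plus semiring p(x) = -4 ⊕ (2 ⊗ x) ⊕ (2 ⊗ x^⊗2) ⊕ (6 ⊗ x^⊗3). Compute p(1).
p(1) = -4

A tropical monomial a ⊗ x^⊗i evaluates to a + i · x. Evaluating each term at x = 1:
  Term 0 contributes -4 + 0 · 1 = -4
  Term 1 contributes 2 + 1 · 1 = 3
  Term 2 contributes 2 + 2 · 1 = 4
  Term 3 contributes 6 + 3 · 1 = 9
p(1) = ⊕ of these = min[-4, 3, 4, 9] = -4.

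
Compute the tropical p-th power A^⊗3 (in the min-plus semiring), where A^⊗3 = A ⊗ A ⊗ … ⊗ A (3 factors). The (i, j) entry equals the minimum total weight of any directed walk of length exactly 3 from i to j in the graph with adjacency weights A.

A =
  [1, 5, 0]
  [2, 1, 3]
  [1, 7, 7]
A^⊗3 =
  [2, 6, 1]
  [3, 3, 3]
  [2, 7, 2]

Each entry (A^⊗3)_ij equals the minimum over all length-3 walks i = v_0 → v_1 → … → v_3 = j of Σ_t A[v_t][v_{t+1}]. For example, for (i, j) = (0, 2) we minimise over 9 possible intermediate vertex sequences; the minimum is 1, attained along the walk 0 → 2 → 0 → 2.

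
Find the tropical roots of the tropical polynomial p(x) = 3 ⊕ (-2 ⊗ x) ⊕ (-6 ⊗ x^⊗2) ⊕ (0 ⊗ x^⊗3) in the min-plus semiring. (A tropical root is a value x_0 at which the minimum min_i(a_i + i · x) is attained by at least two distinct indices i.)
Roots: {-6, 4, 5}

Each tropical root is a break point of the lower envelope of the lines y = a_i + i · x (there are 4 lines, with slopes 0, 1, ..., 3). Only the lines that attain the minimum somewhere contribute to roots; other lines are dominated. Here the surviving (envelope) indices are i = 3, i = 2, i = 1, i = 0.
Intersections between consecutive envelope lines give the roots: for adjacent envelope indices i < j the intersection is x = (a_i − a_j) / (j − i). Reading off the sorted break points: {-6, 4, 5}.
Verification: at each break x_0, at least two indices attain the minimum of min_i(a_i + i · x_0).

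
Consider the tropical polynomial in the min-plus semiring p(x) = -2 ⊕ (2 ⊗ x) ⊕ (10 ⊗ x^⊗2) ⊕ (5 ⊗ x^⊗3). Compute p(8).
p(8) = -2

A tropical monomial a ⊗ x^⊗i evaluates to a + i · x. Evaluating each term at x = 8:
  Term 0 contributes -2 + 0 · 8 = -2
  Term 1 contributes 2 + 1 · 8 = 10
  Term 2 contributes 10 + 2 · 8 = 26
  Term 3 contributes 5 + 3 · 8 = 29
p(8) = ⊕ of these = min[-2, 10, 26, 29] = -2.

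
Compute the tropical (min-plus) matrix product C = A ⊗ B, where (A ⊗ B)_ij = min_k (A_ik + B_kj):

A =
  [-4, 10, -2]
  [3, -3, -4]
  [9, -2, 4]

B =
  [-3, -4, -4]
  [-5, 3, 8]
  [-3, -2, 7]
A ⊗ B =
  [-7, -8, -8]
  [-8, -6, -1]
  [-7, 1, 5]

Apply the min-plus product entry-by-entry:
  C[0][0] = min over k of (A[0][0] + B[0][0] = -4 + -3 = -7, A[0][1] + B[1][0] = 10 + -5 = 5, A[0][2] + B[2][0] = -2 + -3 = -5) = -7 (attained at k = 0)
  C[0][1] = min over k of (A[0][0] + B[0][1] = -4 + -4 = -8, A[0][1] + B[1][1] = 10 + 3 = 13, A[0][2] + B[2][1] = -2 + -2 = -4) = -8 (attained at k = 0)
  C[0][2] = min over k of (A[0][0] + B[0][2] = -4 + -4 = -8, A[0][1] + B[1][2] = 10 + 8 = 18, A[0][2] + B[2][2] = -2 + 7 = 5) = -8 (attained at k = 0)
  C[1][0] = min over k of (A[1][0] + B[0][0] = 3 + -3 = 0, A[1][1] + B[1][0] = -3 + -5 = -8, A[1][2] + B[2][0] = -4 + -3 = -7) = -8 (attained at k = 1)
  C[1][1] = min over k of (A[1][0] + B[0][1] = 3 + -4 = -1, A[1][1] + B[1][1] = -3 + 3 = 0, A[1][2] + B[2][1] = -4 + -2 = -6) = -6 (attained at k = 2)
  C[1][2] = min over k of (A[1][0] + B[0][2] = 3 + -4 = -1, A[1][1] + B[1][2] = -3 + 8 = 5, A[1][2] + B[2][2] = -4 + 7 = 3) = -1 (attained at k = 0)
  C[2][0] = min over k of (A[2][0] + B[0][0] = 9 + -3 = 6, A[2][1] + B[1][0] = -2 + -5 = -7, A[2][2] + B[2][0] = 4 + -3 = 1) = -7 (attained at k = 1)
  C[2][1] = min over k of (A[2][0] + B[0][1] = 9 + -4 = 5, A[2][1] + B[1][1] = -2 + 3 = 1, A[2][2] + B[2][1] = 4 + -2 = 2) = 1 (attained at k = 1)
  C[2][2] = min over k of (A[2][0] + B[0][2] = 9 + -4 = 5, A[2][1] + B[1][2] = -2 + 8 = 6, A[2][2] + B[2][2] = 4 + 7 = 11) = 5 (attained at k = 0)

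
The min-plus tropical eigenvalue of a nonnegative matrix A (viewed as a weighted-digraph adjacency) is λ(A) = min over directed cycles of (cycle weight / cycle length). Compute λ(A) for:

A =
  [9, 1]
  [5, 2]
λ(A) = 2

Enumerate directed cycles and compute their means (weight / length). Sample:
  cycle 0 → 0: weight = 9, length = 1, mean = 9/1 ≈ 9.000
  cycle 1 → 1: weight = 2, length = 1, mean = 2/1 ≈ 2.000
  cycle 0 → 1 → 0: weight = 6, length = 2, mean = 6/2 ≈ 3.000
  cycle 1 → 0 → 1: weight = 6, length = 2, mean = 6/2 ≈ 3.000
Minimum mean = 2.000, attained e.g. along the cycle 1 → 1 with weight 2 and length 1. So λ(A) = 2/1 = 2.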